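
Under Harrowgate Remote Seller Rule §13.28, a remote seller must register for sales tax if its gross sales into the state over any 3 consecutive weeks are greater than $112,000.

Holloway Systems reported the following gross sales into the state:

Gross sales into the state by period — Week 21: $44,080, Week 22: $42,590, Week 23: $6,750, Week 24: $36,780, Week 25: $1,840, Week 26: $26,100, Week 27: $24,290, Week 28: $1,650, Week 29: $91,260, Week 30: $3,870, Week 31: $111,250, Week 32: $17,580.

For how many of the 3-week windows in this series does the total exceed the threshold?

3

Week 21–Week 23: $44,080 + $42,590 + $6,750 = $93,420 (under)
Week 22–Week 24: $42,590 + $6,750 + $36,780 = $86,120 (under)
Week 23–Week 25: $6,750 + $36,780 + $1,840 = $45,370 (under)
Week 24–Week 26: $36,780 + $1,840 + $26,100 = $64,720 (under)
Week 25–Week 27: $1,840 + $26,100 + $24,290 = $52,230 (under)
Week 26–Week 28: $26,100 + $24,290 + $1,650 = $52,040 (under)
Week 27–Week 29: $24,290 + $1,650 + $91,260 = $117,200 (over)
Week 28–Week 30: $1,650 + $91,260 + $3,870 = $96,780 (under)
Week 29–Week 31: $91,260 + $3,870 + $111,250 = $206,380 (over)
Week 30–Week 32: $3,870 + $111,250 + $17,580 = $132,700 (over)
3 windows exceed the threshold.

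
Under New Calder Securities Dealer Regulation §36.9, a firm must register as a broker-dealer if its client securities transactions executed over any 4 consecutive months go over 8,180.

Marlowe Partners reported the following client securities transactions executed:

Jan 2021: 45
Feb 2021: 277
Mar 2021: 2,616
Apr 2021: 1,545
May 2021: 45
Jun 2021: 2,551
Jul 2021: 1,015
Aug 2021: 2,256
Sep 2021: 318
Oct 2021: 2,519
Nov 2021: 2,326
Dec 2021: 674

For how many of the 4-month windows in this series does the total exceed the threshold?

Jan 2021–Apr 2021: 45 + 277 + 2,616 + 1,545 = 4,483 (under)
Feb 2021–May 2021: 277 + 2,616 + 1,545 + 45 = 4,483 (under)
Mar 2021–Jun 2021: 2,616 + 1,545 + 45 + 2,551 = 6,757 (under)
Apr 2021–Jul 2021: 1,545 + 45 + 2,551 + 1,015 = 5,156 (under)
May 2021–Aug 2021: 45 + 2,551 + 1,015 + 2,256 = 5,867 (under)
Jun 2021–Sep 2021: 2,551 + 1,015 + 2,256 + 318 = 6,140 (under)
Jul 2021–Oct 2021: 1,015 + 2,256 + 318 + 2,519 = 6,108 (under)
Aug 2021–Nov 2021: 2,256 + 318 + 2,519 + 2,326 = 7,419 (under)
Sep 2021–Dec 2021: 318 + 2,519 + 2,326 + 674 = 5,837 (under)
0 windows exceed the threshold.

0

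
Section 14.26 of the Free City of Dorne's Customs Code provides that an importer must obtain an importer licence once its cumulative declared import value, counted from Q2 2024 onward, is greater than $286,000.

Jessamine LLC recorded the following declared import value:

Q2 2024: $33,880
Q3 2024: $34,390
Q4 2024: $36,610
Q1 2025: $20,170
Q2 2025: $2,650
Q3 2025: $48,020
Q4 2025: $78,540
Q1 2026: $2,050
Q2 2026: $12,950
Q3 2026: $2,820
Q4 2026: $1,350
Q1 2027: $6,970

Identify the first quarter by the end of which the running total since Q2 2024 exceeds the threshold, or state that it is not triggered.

Through Q2 2024: $33,880
Through Q3 2024: $68,270
Through Q4 2024: $104,880
Through Q1 2025: $125,050
Through Q2 2025: $127,700
Through Q3 2025: $175,720
Through Q4 2025: $254,260
Through Q1 2026: $256,310
Through Q2 2026: $269,260
Through Q3 2026: $272,080
Through Q4 2026: $273,430
Through Q1 2027: $280,400
Final cumulative total $280,400 ≤ $286,000; the threshold is never exceeded.

Not triggered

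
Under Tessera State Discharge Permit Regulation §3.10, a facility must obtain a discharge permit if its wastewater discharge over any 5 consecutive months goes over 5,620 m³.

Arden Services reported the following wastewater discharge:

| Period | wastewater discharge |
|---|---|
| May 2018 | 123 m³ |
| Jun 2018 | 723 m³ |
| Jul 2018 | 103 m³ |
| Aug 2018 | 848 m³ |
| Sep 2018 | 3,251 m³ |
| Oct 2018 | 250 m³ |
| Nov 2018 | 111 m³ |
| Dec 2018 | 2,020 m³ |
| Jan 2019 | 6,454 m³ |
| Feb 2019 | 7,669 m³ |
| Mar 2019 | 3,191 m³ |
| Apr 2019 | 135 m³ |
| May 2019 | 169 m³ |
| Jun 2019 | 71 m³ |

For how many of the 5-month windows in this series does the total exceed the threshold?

7

May 2018–Sep 2018: 123 m³ + 723 m³ + 103 m³ + 848 m³ + 3,251 m³ = 5,048 m³ (under)
Jun 2018–Oct 2018: 723 m³ + 103 m³ + 848 m³ + 3,251 m³ + 250 m³ = 5,175 m³ (under)
Jul 2018–Nov 2018: 103 m³ + 848 m³ + 3,251 m³ + 250 m³ + 111 m³ = 4,563 m³ (under)
Aug 2018–Dec 2018: 848 m³ + 3,251 m³ + 250 m³ + 111 m³ + 2,020 m³ = 6,480 m³ (over)
Sep 2018–Jan 2019: 3,251 m³ + 250 m³ + 111 m³ + 2,020 m³ + 6,454 m³ = 12,086 m³ (over)
Oct 2018–Feb 2019: 250 m³ + 111 m³ + 2,020 m³ + 6,454 m³ + 7,669 m³ = 16,504 m³ (over)
Nov 2018–Mar 2019: 111 m³ + 2,020 m³ + 6,454 m³ + 7,669 m³ + 3,191 m³ = 19,445 m³ (over)
Dec 2018–Apr 2019: 2,020 m³ + 6,454 m³ + 7,669 m³ + 3,191 m³ + 135 m³ = 19,469 m³ (over)
Jan 2019–May 2019: 6,454 m³ + 7,669 m³ + 3,191 m³ + 135 m³ + 169 m³ = 17,618 m³ (over)
Feb 2019–Jun 2019: 7,669 m³ + 3,191 m³ + 135 m³ + 169 m³ + 71 m³ = 11,235 m³ (over)
7 windows exceed the threshold.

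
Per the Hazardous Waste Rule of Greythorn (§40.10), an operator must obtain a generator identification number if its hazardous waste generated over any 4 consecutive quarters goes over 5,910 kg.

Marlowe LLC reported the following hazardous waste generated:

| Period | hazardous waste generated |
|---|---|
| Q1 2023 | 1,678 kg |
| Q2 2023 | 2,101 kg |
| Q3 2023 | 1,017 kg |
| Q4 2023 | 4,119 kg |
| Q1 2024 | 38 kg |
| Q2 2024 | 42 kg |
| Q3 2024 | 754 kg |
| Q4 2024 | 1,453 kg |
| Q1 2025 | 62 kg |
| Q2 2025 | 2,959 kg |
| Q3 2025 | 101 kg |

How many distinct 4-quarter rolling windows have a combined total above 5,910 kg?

Q1 2023–Q4 2023: 1,678 kg + 2,101 kg + 1,017 kg + 4,119 kg = 8,915 kg (over)
Q2 2023–Q1 2024: 2,101 kg + 1,017 kg + 4,119 kg + 38 kg = 7,275 kg (over)
Q3 2023–Q2 2024: 1,017 kg + 4,119 kg + 38 kg + 42 kg = 5,216 kg (under)
Q4 2023–Q3 2024: 4,119 kg + 38 kg + 42 kg + 754 kg = 4,953 kg (under)
Q1 2024–Q4 2024: 38 kg + 42 kg + 754 kg + 1,453 kg = 2,287 kg (under)
Q2 2024–Q1 2025: 42 kg + 754 kg + 1,453 kg + 62 kg = 2,311 kg (under)
Q3 2024–Q2 2025: 754 kg + 1,453 kg + 62 kg + 2,959 kg = 5,228 kg (under)
Q4 2024–Q3 2025: 1,453 kg + 62 kg + 2,959 kg + 101 kg = 4,575 kg (under)
2 windows exceed the threshold.

2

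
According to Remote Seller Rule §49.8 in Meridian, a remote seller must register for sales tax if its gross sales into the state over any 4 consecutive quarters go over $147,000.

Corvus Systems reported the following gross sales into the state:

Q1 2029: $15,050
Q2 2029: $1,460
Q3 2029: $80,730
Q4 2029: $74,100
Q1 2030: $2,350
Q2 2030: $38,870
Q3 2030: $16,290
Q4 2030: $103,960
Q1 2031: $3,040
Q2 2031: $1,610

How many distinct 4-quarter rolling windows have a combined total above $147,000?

Q1 2029–Q4 2029: $15,050 + $1,460 + $80,730 + $74,100 = $171,340 (over)
Q2 2029–Q1 2030: $1,460 + $80,730 + $74,100 + $2,350 = $158,640 (over)
Q3 2029–Q2 2030: $80,730 + $74,100 + $2,350 + $38,870 = $196,050 (over)
Q4 2029–Q3 2030: $74,100 + $2,350 + $38,870 + $16,290 = $131,610 (under)
Q1 2030–Q4 2030: $2,350 + $38,870 + $16,290 + $103,960 = $161,470 (over)
Q2 2030–Q1 2031: $38,870 + $16,290 + $103,960 + $3,040 = $162,160 (over)
Q3 2030–Q2 2031: $16,290 + $103,960 + $3,040 + $1,610 = $124,900 (under)
5 windows exceed the threshold.

5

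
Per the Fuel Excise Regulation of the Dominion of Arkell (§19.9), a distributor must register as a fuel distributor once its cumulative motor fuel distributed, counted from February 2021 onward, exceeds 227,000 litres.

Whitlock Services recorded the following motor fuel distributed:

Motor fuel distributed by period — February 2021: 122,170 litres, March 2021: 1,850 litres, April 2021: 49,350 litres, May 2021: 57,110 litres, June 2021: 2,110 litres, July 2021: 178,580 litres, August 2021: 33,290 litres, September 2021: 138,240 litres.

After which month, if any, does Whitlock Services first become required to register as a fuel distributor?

Through February 2021: 122,170 litres
Through March 2021: 124,020 litres
Through April 2021: 173,370 litres
Through May 2021: 230,480 litres ← exceeds threshold

May 2021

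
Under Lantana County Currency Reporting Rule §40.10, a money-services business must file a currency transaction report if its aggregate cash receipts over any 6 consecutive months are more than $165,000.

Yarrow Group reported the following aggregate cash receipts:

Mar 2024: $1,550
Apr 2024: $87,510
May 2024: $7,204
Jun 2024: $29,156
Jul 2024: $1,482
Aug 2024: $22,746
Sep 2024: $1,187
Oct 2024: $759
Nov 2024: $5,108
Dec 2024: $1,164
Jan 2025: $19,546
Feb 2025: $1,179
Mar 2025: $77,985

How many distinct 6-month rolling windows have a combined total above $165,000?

0

Mar 2024–Aug 2024: $1,550 + $87,510 + $7,204 + $29,156 + $1,482 + $22,746 = $149,648 (under)
Apr 2024–Sep 2024: $87,510 + $7,204 + $29,156 + $1,482 + $22,746 + $1,187 = $149,285 (under)
May 2024–Oct 2024: $7,204 + $29,156 + $1,482 + $22,746 + $1,187 + $759 = $62,534 (under)
Jun 2024–Nov 2024: $29,156 + $1,482 + $22,746 + $1,187 + $759 + $5,108 = $60,438 (under)
Jul 2024–Dec 2024: $1,482 + $22,746 + $1,187 + $759 + $5,108 + $1,164 = $32,446 (under)
Aug 2024–Jan 2025: $22,746 + $1,187 + $759 + $5,108 + $1,164 + $19,546 = $50,510 (under)
Sep 2024–Feb 2025: $1,187 + $759 + $5,108 + $1,164 + $19,546 + $1,179 = $28,943 (under)
Oct 2024–Mar 2025: $759 + $5,108 + $1,164 + $19,546 + $1,179 + $77,985 = $105,741 (under)
0 windows exceed the threshold.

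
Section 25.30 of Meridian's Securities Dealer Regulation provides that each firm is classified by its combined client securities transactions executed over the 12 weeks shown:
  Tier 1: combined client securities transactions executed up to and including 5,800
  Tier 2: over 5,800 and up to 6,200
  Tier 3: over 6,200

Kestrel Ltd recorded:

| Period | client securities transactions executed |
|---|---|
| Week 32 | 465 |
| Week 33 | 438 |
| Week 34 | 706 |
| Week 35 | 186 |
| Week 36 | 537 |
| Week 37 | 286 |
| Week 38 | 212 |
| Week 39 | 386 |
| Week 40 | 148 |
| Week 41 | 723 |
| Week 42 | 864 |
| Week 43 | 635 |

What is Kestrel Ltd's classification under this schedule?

Combined client securities transactions executed: 465 + 438 + 706 + 186 + 537 + 286 + 212 + 386 + 148 + 723 + 864 + 635 = 5,586.
5,586 ≤ 5,800, so Tier 1 applies.

Tier 1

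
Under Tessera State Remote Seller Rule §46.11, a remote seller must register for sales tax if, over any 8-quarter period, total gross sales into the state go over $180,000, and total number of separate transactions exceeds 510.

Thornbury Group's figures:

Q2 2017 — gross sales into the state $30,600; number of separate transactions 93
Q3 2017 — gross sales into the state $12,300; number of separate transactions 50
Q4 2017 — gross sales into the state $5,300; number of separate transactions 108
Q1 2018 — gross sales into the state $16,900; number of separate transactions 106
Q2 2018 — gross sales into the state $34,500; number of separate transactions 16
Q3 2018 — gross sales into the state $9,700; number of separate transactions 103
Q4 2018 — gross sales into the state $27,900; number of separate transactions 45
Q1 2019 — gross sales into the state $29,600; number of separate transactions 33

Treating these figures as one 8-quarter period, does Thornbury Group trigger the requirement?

Total gross sales into the state: $30,600 + $12,300 + $5,300 + $16,900 + $34,500 + $9,700 + $27,900 + $29,600 = $166,800 (≤ $180,000).
Total number of separate transactions: 93 + 50 + 108 + 106 + 16 + 103 + 45 + 33 = 554 (> 510).
The test is 'and': the rule requires both, and at least one is not exceeded.

No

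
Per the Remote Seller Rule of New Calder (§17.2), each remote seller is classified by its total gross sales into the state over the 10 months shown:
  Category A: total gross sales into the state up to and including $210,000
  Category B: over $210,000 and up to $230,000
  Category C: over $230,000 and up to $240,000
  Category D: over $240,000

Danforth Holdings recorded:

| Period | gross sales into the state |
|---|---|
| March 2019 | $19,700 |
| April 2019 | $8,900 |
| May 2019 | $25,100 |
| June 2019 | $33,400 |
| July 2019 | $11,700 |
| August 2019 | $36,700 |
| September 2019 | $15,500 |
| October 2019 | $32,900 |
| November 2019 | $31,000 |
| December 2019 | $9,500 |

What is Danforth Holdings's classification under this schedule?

Total gross sales into the state: $19,700 + $8,900 + $25,100 + $33,400 + $11,700 + $36,700 + $15,500 + $32,900 + $31,000 + $9,500 = $224,400.
$210,000 < $224,400 ≤ $230,000, so Category B applies.

Category B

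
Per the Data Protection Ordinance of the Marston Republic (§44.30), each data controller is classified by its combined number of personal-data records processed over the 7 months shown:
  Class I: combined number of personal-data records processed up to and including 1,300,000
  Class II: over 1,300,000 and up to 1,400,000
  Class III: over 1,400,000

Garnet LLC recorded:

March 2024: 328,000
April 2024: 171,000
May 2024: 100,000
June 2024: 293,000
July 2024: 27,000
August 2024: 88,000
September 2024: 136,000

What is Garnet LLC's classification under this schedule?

Combined number of personal-data records processed: 328,000 + 171,000 + 100,000 + 293,000 + 27,000 + 88,000 + 136,000 = 1,143,000.
1,143,000 ≤ 1,300,000, so Class I applies.

Class I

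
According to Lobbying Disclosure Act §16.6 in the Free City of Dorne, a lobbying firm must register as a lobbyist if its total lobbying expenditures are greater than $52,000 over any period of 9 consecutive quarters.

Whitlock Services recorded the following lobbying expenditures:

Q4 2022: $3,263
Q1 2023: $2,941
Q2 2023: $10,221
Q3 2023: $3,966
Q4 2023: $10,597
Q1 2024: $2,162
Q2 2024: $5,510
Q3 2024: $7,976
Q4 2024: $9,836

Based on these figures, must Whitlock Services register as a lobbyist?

Total lobbying expenditures: $3,263 + $2,941 + $10,221 + $3,966 + $10,597 + $2,162 + $5,510 + $7,976 + $9,836 = $56,472.
$56,472 > $52,000, so the threshold is exceeded.

Yes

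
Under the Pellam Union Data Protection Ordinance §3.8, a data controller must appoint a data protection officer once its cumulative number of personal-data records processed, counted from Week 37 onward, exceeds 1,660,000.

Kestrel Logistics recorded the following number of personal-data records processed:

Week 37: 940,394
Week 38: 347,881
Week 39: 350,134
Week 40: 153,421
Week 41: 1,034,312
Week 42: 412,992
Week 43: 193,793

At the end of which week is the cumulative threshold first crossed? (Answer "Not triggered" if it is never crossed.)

Through Week 37: 940,394
Through Week 38: 1,288,275
Through Week 39: 1,638,409
Through Week 40: 1,791,830 ← exceeds threshold

Week 40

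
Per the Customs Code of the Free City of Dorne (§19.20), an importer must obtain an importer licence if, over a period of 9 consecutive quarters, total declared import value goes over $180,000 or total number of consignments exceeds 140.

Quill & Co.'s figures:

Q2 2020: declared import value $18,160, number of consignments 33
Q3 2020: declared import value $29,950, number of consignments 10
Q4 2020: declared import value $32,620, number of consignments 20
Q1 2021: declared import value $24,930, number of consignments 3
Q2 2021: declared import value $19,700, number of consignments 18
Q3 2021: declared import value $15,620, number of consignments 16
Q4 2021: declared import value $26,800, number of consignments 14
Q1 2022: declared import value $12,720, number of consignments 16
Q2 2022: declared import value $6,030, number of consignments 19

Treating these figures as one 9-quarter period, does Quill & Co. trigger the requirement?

Total declared import value: $18,160 + $29,950 + $32,620 + $24,930 + $19,700 + $15,620 + $26,800 + $12,720 + $6,030 = $186,530 (> $180,000).
Total number of consignments: 33 + 10 + 20 + 3 + 18 + 16 + 14 + 16 + 19 = 149 (> 140).
The test is 'or': at least one threshold is exceeded.

Yes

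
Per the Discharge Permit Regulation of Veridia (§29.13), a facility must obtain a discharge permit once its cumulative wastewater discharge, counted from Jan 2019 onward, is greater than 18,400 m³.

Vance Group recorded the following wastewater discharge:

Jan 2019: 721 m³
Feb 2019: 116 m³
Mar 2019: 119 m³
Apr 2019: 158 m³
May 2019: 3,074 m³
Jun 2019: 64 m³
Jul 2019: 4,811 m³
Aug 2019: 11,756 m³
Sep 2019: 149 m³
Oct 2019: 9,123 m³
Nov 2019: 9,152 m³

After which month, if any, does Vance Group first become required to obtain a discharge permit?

Aug 2019

Through Jan 2019: 721 m³
Through Feb 2019: 837 m³
Through Mar 2019: 956 m³
Through Apr 2019: 1,114 m³
Through May 2019: 4,188 m³
Through Jun 2019: 4,252 m³
Through Jul 2019: 9,063 m³
Through Aug 2019: 20,819 m³ ← exceeds threshold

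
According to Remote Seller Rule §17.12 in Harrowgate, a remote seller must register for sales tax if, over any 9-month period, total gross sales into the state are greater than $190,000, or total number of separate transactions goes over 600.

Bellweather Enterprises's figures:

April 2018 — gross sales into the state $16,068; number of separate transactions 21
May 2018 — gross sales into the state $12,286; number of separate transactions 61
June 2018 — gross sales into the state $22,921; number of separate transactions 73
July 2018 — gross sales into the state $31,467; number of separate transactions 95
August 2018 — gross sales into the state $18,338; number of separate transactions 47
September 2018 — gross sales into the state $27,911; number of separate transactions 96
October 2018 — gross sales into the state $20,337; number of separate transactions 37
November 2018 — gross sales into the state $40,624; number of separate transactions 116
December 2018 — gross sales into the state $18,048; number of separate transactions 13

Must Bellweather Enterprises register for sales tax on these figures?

Total gross sales into the state: $16,068 + $12,286 + $22,921 + $31,467 + $18,338 + $27,911 + $20,337 + $40,624 + $18,048 = $208,000 (> $190,000).
Total number of separate transactions: 21 + 61 + 73 + 95 + 47 + 96 + 37 + 116 + 13 = 559 (≤ 600).
The test is 'or': at least one threshold is exceeded.

Yes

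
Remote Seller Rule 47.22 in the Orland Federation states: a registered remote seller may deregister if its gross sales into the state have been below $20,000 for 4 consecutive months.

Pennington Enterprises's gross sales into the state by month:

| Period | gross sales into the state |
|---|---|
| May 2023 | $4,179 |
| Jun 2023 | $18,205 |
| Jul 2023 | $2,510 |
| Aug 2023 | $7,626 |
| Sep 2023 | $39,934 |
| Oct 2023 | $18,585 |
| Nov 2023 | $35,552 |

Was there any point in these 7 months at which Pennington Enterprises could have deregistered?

Months below $20,000: May 2023, Jun 2023, Jul 2023, Aug 2023, Oct 2023.
Longest run of consecutive months below the threshold: 4.
4 ≥ 4, so Pennington Enterprises became eligible.

Yes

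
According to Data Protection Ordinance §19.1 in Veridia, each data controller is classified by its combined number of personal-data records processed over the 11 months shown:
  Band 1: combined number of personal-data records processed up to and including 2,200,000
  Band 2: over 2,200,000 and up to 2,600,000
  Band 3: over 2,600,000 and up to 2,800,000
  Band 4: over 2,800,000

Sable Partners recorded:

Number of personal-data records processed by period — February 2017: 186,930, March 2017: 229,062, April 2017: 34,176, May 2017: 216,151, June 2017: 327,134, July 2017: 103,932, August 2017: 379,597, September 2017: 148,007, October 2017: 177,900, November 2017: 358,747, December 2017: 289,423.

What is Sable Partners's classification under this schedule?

Band 2

Combined number of personal-data records processed: 186,930 + 229,062 + 34,176 + 216,151 + 327,134 + 103,932 + 379,597 + 148,007 + 177,900 + 358,747 + 289,423 = 2,451,059.
2,200,000 < 2,451,059 ≤ 2,600,000, so Band 2 applies.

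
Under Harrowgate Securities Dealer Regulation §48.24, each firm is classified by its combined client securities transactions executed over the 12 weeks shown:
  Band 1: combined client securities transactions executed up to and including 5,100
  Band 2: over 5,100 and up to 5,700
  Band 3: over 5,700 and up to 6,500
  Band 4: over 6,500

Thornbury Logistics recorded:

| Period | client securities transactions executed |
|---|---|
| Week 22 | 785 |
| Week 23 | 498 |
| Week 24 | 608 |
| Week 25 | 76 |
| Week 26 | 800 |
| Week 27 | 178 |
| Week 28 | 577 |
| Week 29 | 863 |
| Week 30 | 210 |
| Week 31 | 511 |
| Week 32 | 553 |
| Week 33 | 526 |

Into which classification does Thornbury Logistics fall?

Band 3

Combined client securities transactions executed: 785 + 498 + 608 + 76 + 800 + 178 + 577 + 863 + 210 + 511 + 553 + 526 = 6,185.
5,700 < 6,185 ≤ 6,500, so Band 3 applies.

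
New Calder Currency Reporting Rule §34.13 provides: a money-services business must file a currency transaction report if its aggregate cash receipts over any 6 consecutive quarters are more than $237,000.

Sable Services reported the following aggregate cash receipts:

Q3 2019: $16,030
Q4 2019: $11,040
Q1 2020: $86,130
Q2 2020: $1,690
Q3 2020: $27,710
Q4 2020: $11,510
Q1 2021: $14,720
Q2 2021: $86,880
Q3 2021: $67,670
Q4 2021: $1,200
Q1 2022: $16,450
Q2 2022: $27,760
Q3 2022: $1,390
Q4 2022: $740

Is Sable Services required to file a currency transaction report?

Q3 2019–Q4 2020: $16,030 + $11,040 + $86,130 + $1,690 + $27,710 + $11,510 = $154,110 (under)
Q4 2019–Q1 2021: $11,040 + $86,130 + $1,690 + $27,710 + $11,510 + $14,720 = $152,800 (under)
Q1 2020–Q2 2021: $86,130 + $1,690 + $27,710 + $11,510 + $14,720 + $86,880 = $228,640 (under)
Q2 2020–Q3 2021: $1,690 + $27,710 + $11,510 + $14,720 + $86,880 + $67,670 = $210,180 (under)
Q3 2020–Q4 2021: $27,710 + $11,510 + $14,720 + $86,880 + $67,670 + $1,200 = $209,690 (under)
Q4 2020–Q1 2022: $11,510 + $14,720 + $86,880 + $67,670 + $1,200 + $16,450 = $198,430 (under)
Q1 2021–Q2 2022: $14,720 + $86,880 + $67,670 + $1,200 + $16,450 + $27,760 = $214,680 (under)
Q2 2021–Q3 2022: $86,880 + $67,670 + $1,200 + $16,450 + $27,760 + $1,390 = $201,350 (under)
Q3 2021–Q4 2022: $67,670 + $1,200 + $16,450 + $27,760 + $1,390 + $740 = $115,210 (under)
No window exceeds $237,000.

No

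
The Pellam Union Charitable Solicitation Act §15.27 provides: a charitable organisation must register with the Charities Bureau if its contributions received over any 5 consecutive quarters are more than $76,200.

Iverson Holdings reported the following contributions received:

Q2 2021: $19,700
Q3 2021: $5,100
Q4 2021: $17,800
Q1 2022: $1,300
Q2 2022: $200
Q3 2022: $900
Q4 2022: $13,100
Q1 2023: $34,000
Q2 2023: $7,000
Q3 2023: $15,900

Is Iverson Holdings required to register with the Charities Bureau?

Q2 2021–Q2 2022: $19,700 + $5,100 + $17,800 + $1,300 + $200 = $44,100 (under)
Q3 2021–Q3 2022: $5,100 + $17,800 + $1,300 + $200 + $900 = $25,300 (under)
Q4 2021–Q4 2022: $17,800 + $1,300 + $200 + $900 + $13,100 = $33,300 (under)
Q1 2022–Q1 2023: $1,300 + $200 + $900 + $13,100 + $34,000 = $49,500 (under)
Q2 2022–Q2 2023: $200 + $900 + $13,100 + $34,000 + $7,000 = $55,200 (under)
Q3 2022–Q3 2023: $900 + $13,100 + $34,000 + $7,000 + $15,900 = $70,900 (under)
No window exceeds $76,200.

No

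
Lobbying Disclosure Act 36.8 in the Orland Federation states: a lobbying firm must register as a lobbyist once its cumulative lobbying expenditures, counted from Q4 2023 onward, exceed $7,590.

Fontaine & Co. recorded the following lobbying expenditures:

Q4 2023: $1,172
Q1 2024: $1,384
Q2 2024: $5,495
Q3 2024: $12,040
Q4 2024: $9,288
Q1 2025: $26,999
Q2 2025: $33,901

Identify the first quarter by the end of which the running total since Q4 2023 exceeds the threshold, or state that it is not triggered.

Q2 2024

Through Q4 2023: $1,172
Through Q1 2024: $2,556
Through Q2 2024: $8,051 ← exceeds threshold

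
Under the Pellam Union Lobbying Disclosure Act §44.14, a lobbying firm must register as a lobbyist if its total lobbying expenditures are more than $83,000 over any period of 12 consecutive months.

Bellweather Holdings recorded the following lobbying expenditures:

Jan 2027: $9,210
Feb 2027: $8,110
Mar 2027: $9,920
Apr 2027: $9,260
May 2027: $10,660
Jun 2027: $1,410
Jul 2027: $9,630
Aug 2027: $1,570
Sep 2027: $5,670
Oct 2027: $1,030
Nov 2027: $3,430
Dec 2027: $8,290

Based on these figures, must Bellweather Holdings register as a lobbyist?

Total lobbying expenditures: $9,210 + $8,110 + $9,920 + $9,260 + $10,660 + $1,410 + $9,630 + $1,570 + $5,670 + $1,030 + $3,430 + $8,290 = $78,190.
$78,190 ≤ $83,000, so the threshold is not exceeded.

No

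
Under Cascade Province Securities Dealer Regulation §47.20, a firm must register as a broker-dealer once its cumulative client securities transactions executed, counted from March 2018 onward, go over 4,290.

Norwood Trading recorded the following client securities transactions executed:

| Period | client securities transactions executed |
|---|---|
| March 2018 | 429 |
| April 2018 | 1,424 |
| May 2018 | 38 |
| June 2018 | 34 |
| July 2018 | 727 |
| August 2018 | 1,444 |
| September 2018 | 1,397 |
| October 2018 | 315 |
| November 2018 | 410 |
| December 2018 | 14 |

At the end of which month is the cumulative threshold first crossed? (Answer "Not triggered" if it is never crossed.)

Through March 2018: 429
Through April 2018: 1,853
Through May 2018: 1,891
Through June 2018: 1,925
Through July 2018: 2,652
Through August 2018: 4,096
Through September 2018: 5,493 ← exceeds threshold

September 2018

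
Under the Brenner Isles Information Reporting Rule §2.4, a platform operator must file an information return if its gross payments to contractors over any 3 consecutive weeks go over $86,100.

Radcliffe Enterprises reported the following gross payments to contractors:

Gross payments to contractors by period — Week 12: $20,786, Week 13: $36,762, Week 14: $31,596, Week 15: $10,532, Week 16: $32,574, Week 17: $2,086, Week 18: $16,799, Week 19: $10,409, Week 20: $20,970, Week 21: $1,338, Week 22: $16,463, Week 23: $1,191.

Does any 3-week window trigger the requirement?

Week 12–Week 14: $20,786 + $36,762 + $31,596 = $89,144 (over)
Week 13–Week 15: $36,762 + $31,596 + $10,532 = $78,890 (under)
Week 14–Week 16: $31,596 + $10,532 + $32,574 = $74,702 (under)
Week 15–Week 17: $10,532 + $32,574 + $2,086 = $45,192 (under)
Week 16–Week 18: $32,574 + $2,086 + $16,799 = $51,459 (under)
Week 17–Week 19: $2,086 + $16,799 + $10,409 = $29,294 (under)
Week 18–Week 20: $16,799 + $10,409 + $20,970 = $48,178 (under)
Week 19–Week 21: $10,409 + $20,970 + $1,338 = $32,717 (under)
Week 20–Week 22: $20,970 + $1,338 + $16,463 = $38,771 (under)
Week 21–Week 23: $1,338 + $16,463 + $1,191 = $18,992 (under)
At least one window exceeds $86,100.

Yes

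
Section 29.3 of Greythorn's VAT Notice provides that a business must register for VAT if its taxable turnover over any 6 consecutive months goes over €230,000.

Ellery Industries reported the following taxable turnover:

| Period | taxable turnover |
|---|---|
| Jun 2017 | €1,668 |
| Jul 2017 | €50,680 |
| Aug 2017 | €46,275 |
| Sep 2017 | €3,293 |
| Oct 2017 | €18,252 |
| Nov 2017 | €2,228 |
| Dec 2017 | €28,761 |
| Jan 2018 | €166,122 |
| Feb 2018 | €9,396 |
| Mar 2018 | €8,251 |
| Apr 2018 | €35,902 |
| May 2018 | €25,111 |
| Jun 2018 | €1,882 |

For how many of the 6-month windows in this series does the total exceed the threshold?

5

Jun 2017–Nov 2017: €1,668 + €50,680 + €46,275 + €3,293 + €18,252 + €2,228 = €122,396 (under)
Jul 2017–Dec 2017: €50,680 + €46,275 + €3,293 + €18,252 + €2,228 + €28,761 = €149,489 (under)
Aug 2017–Jan 2018: €46,275 + €3,293 + €18,252 + €2,228 + €28,761 + €166,122 = €264,931 (over)
Sep 2017–Feb 2018: €3,293 + €18,252 + €2,228 + €28,761 + €166,122 + €9,396 = €228,052 (under)
Oct 2017–Mar 2018: €18,252 + €2,228 + €28,761 + €166,122 + €9,396 + €8,251 = €233,010 (over)
Nov 2017–Apr 2018: €2,228 + €28,761 + €166,122 + €9,396 + €8,251 + €35,902 = €250,660 (over)
Dec 2017–May 2018: €28,761 + €166,122 + €9,396 + €8,251 + €35,902 + €25,111 = €273,543 (over)
Jan 2018–Jun 2018: €166,122 + €9,396 + €8,251 + €35,902 + €25,111 + €1,882 = €246,664 (over)
5 windows exceed the threshold.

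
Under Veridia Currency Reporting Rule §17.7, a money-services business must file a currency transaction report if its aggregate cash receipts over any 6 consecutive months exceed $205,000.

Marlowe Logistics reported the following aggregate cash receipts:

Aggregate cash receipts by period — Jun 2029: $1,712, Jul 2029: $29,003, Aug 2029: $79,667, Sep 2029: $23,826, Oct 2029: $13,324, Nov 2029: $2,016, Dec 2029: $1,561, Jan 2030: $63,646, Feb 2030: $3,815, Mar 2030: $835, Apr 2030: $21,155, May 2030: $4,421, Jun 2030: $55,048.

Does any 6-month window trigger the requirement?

Jun 2029–Nov 2029: $1,712 + $29,003 + $79,667 + $23,826 + $13,324 + $2,016 = $149,548 (under)
Jul 2029–Dec 2029: $29,003 + $79,667 + $23,826 + $13,324 + $2,016 + $1,561 = $149,397 (under)
Aug 2029–Jan 2030: $79,667 + $23,826 + $13,324 + $2,016 + $1,561 + $63,646 = $184,040 (under)
Sep 2029–Feb 2030: $23,826 + $13,324 + $2,016 + $1,561 + $63,646 + $3,815 = $108,188 (under)
Oct 2029–Mar 2030: $13,324 + $2,016 + $1,561 + $63,646 + $3,815 + $835 = $85,197 (under)
Nov 2029–Apr 2030: $2,016 + $1,561 + $63,646 + $3,815 + $835 + $21,155 = $93,028 (under)
Dec 2029–May 2030: $1,561 + $63,646 + $3,815 + $835 + $21,155 + $4,421 = $95,433 (under)
Jan 2030–Jun 2030: $63,646 + $3,815 + $835 + $21,155 + $4,421 + $55,048 = $148,920 (under)
No window exceeds $205,000.

No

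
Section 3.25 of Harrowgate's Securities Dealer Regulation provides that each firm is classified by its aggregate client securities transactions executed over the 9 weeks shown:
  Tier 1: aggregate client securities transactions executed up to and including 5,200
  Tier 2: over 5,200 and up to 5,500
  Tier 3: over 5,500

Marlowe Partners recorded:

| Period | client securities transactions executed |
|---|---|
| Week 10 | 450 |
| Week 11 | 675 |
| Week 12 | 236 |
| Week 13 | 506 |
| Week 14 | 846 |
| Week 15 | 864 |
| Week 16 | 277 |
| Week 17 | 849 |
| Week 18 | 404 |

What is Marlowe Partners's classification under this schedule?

Aggregate client securities transactions executed: 450 + 675 + 236 + 506 + 846 + 864 + 277 + 849 + 404 = 5,107.
5,107 ≤ 5,200, so Tier 1 applies.

Tier 1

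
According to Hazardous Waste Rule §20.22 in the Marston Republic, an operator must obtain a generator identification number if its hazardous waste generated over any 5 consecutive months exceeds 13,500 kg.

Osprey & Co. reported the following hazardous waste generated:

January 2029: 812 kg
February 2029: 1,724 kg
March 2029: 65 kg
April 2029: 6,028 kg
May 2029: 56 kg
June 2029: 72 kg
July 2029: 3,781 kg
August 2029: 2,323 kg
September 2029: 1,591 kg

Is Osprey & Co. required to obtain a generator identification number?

No

January 2029–May 2029: 812 kg + 1,724 kg + 65 kg + 6,028 kg + 56 kg = 8,685 kg (under)
February 2029–June 2029: 1,724 kg + 65 kg + 6,028 kg + 56 kg + 72 kg = 7,945 kg (under)
March 2029–July 2029: 65 kg + 6,028 kg + 56 kg + 72 kg + 3,781 kg = 10,002 kg (under)
April 2029–August 2029: 6,028 kg + 56 kg + 72 kg + 3,781 kg + 2,323 kg = 12,260 kg (under)
May 2029–September 2029: 56 kg + 72 kg + 3,781 kg + 2,323 kg + 1,591 kg = 7,823 kg (under)
No window exceeds 13,500 kg.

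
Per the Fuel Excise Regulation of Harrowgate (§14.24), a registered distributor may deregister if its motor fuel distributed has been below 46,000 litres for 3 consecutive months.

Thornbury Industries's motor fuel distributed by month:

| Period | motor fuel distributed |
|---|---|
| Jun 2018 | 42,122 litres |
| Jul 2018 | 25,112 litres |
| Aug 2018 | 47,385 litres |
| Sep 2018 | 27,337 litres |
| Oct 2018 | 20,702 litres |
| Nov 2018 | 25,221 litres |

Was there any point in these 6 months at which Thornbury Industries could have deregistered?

Months below 46,000 litres: Jun 2018, Jul 2018, Sep 2018, Oct 2018, Nov 2018.
Longest run of consecutive months below the threshold: 3.
3 ≥ 3, so Thornbury Industries became eligible.

Yes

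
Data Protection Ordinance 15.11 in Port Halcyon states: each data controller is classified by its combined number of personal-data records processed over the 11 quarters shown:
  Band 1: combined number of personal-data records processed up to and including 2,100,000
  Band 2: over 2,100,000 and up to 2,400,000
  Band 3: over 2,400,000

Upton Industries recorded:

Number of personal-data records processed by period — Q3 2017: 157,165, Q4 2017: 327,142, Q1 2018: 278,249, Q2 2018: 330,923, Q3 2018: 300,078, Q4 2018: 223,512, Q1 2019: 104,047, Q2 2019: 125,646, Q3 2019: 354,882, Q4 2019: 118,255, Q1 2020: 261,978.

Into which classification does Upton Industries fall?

Band 3

Combined number of personal-data records processed: 157,165 + 327,142 + 278,249 + 330,923 + 300,078 + 223,512 + 104,047 + 125,646 + 354,882 + 118,255 + 261,978 = 2,581,877.
2,581,877 > 2,400,000, so Band 3 applies.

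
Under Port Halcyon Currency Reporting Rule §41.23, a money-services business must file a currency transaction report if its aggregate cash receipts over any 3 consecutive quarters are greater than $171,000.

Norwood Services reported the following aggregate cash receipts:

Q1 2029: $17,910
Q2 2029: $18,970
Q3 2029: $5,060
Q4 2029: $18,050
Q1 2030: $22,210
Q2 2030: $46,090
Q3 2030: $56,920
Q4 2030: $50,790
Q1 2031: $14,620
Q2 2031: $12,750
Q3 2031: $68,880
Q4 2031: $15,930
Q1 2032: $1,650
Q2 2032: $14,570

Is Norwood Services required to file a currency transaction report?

No

Q1 2029–Q3 2029: $17,910 + $18,970 + $5,060 = $41,940 (under)
Q2 2029–Q4 2029: $18,970 + $5,060 + $18,050 = $42,080 (under)
Q3 2029–Q1 2030: $5,060 + $18,050 + $22,210 = $45,320 (under)
Q4 2029–Q2 2030: $18,050 + $22,210 + $46,090 = $86,350 (under)
Q1 2030–Q3 2030: $22,210 + $46,090 + $56,920 = $125,220 (under)
Q2 2030–Q4 2030: $46,090 + $56,920 + $50,790 = $153,800 (under)
Q3 2030–Q1 2031: $56,920 + $50,790 + $14,620 = $122,330 (under)
Q4 2030–Q2 2031: $50,790 + $14,620 + $12,750 = $78,160 (under)
Q1 2031–Q3 2031: $14,620 + $12,750 + $68,880 = $96,250 (under)
Q2 2031–Q4 2031: $12,750 + $68,880 + $15,930 = $97,560 (under)
Q3 2031–Q1 2032: $68,880 + $15,930 + $1,650 = $86,460 (under)
Q4 2031–Q2 2032: $15,930 + $1,650 + $14,570 = $32,150 (under)
No window exceeds $171,000.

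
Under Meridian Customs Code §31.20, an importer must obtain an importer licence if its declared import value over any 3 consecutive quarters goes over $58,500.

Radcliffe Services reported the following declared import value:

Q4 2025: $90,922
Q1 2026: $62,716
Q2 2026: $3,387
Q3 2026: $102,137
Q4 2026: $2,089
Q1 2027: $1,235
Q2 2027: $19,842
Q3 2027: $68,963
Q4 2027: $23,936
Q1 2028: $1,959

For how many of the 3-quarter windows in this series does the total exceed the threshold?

7

Q4 2025–Q2 2026: $90,922 + $62,716 + $3,387 = $157,025 (over)
Q1 2026–Q3 2026: $62,716 + $3,387 + $102,137 = $168,240 (over)
Q2 2026–Q4 2026: $3,387 + $102,137 + $2,089 = $107,613 (over)
Q3 2026–Q1 2027: $102,137 + $2,089 + $1,235 = $105,461 (over)
Q4 2026–Q2 2027: $2,089 + $1,235 + $19,842 = $23,166 (under)
Q1 2027–Q3 2027: $1,235 + $19,842 + $68,963 = $90,040 (over)
Q2 2027–Q4 2027: $19,842 + $68,963 + $23,936 = $112,741 (over)
Q3 2027–Q1 2028: $68,963 + $23,936 + $1,959 = $94,858 (over)
7 windows exceed the threshold.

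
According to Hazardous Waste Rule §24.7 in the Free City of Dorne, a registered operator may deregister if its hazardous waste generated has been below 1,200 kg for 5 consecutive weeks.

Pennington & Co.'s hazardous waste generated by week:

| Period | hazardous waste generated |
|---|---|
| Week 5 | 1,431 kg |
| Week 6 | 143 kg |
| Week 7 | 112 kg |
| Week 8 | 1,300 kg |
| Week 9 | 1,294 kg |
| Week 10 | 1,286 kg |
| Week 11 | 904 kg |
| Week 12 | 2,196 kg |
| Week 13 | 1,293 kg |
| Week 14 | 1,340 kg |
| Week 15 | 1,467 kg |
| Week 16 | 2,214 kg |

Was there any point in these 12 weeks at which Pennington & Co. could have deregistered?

No

Weeks below 1,200 kg: Week 6, Week 7, Week 11.
Longest run of consecutive weeks below the threshold: 2.
2 < 5, so Pennington & Co. never became eligible.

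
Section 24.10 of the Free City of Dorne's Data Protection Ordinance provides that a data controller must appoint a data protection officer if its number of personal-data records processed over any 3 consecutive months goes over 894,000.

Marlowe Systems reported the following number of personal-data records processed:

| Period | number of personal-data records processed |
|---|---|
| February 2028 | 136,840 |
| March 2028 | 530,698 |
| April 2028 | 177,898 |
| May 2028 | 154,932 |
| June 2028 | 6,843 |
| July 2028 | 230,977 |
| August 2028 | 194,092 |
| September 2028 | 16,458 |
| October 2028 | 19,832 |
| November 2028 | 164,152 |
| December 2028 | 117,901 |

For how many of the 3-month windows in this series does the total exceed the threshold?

February 2028–April 2028: 136,840 + 530,698 + 177,898 = 845,436 (under)
March 2028–May 2028: 530,698 + 177,898 + 154,932 = 863,528 (under)
April 2028–June 2028: 177,898 + 154,932 + 6,843 = 339,673 (under)
May 2028–July 2028: 154,932 + 6,843 + 230,977 = 392,752 (under)
June 2028–August 2028: 6,843 + 230,977 + 194,092 = 431,912 (under)
July 2028–September 2028: 230,977 + 194,092 + 16,458 = 441,527 (under)
August 2028–October 2028: 194,092 + 16,458 + 19,832 = 230,382 (under)
September 2028–November 2028: 16,458 + 19,832 + 164,152 = 200,442 (under)
October 2028–December 2028: 19,832 + 164,152 + 117,901 = 301,885 (under)
0 windows exceed the threshold.

0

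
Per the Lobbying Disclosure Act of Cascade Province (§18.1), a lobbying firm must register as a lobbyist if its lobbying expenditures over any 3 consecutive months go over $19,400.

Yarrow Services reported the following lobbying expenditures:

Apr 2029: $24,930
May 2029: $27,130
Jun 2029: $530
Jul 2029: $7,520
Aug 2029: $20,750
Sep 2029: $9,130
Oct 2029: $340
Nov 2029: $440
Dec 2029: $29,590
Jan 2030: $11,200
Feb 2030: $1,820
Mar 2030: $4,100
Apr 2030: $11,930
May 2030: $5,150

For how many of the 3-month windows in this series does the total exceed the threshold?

9

Apr 2029–Jun 2029: $24,930 + $27,130 + $530 = $52,590 (over)
May 2029–Jul 2029: $27,130 + $530 + $7,520 = $35,180 (over)
Jun 2029–Aug 2029: $530 + $7,520 + $20,750 = $28,800 (over)
Jul 2029–Sep 2029: $7,520 + $20,750 + $9,130 = $37,400 (over)
Aug 2029–Oct 2029: $20,750 + $9,130 + $340 = $30,220 (over)
Sep 2029–Nov 2029: $9,130 + $340 + $440 = $9,910 (under)
Oct 2029–Dec 2029: $340 + $440 + $29,590 = $30,370 (over)
Nov 2029–Jan 2030: $440 + $29,590 + $11,200 = $41,230 (over)
Dec 2029–Feb 2030: $29,590 + $11,200 + $1,820 = $42,610 (over)
Jan 2030–Mar 2030: $11,200 + $1,820 + $4,100 = $17,120 (under)
Feb 2030–Apr 2030: $1,820 + $4,100 + $11,930 = $17,850 (under)
Mar 2030–May 2030: $4,100 + $11,930 + $5,150 = $21,180 (over)
9 windows exceed the threshold.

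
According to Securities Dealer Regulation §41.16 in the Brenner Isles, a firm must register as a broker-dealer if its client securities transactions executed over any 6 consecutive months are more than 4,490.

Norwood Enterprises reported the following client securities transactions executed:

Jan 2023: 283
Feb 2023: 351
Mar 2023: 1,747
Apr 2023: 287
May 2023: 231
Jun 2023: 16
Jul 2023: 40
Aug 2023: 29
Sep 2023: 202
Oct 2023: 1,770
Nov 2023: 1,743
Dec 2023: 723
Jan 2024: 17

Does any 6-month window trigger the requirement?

Jan 2023–Jun 2023: 283 + 351 + 1,747 + 287 + 231 + 16 = 2,915 (under)
Feb 2023–Jul 2023: 351 + 1,747 + 287 + 231 + 16 + 40 = 2,672 (under)
Mar 2023–Aug 2023: 1,747 + 287 + 231 + 16 + 40 + 29 = 2,350 (under)
Apr 2023–Sep 2023: 287 + 231 + 16 + 40 + 29 + 202 = 805 (under)
May 2023–Oct 2023: 231 + 16 + 40 + 29 + 202 + 1,770 = 2,288 (under)
Jun 2023–Nov 2023: 16 + 40 + 29 + 202 + 1,770 + 1,743 = 3,800 (under)
Jul 2023–Dec 2023: 40 + 29 + 202 + 1,770 + 1,743 + 723 = 4,507 (over)
Aug 2023–Jan 2024: 29 + 202 + 1,770 + 1,743 + 723 + 17 = 4,484 (under)
At least one window exceeds 4,490.

Yes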